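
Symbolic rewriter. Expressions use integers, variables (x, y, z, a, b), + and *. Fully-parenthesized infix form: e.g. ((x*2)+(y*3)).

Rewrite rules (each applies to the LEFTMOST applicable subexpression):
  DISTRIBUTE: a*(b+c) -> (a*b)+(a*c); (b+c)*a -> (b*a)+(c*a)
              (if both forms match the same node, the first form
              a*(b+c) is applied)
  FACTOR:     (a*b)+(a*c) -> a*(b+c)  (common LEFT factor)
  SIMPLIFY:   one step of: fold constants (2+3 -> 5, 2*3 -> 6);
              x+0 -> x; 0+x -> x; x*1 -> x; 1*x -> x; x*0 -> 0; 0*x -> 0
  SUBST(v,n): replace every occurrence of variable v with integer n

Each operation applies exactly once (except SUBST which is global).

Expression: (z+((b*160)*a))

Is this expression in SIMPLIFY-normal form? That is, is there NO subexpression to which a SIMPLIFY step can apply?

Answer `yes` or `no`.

Expression: (z+((b*160)*a))
Scanning for simplifiable subexpressions (pre-order)...
  at root: (z+((b*160)*a)) (not simplifiable)
  at R: ((b*160)*a) (not simplifiable)
  at RL: (b*160) (not simplifiable)
Result: no simplifiable subexpression found -> normal form.

Answer: yes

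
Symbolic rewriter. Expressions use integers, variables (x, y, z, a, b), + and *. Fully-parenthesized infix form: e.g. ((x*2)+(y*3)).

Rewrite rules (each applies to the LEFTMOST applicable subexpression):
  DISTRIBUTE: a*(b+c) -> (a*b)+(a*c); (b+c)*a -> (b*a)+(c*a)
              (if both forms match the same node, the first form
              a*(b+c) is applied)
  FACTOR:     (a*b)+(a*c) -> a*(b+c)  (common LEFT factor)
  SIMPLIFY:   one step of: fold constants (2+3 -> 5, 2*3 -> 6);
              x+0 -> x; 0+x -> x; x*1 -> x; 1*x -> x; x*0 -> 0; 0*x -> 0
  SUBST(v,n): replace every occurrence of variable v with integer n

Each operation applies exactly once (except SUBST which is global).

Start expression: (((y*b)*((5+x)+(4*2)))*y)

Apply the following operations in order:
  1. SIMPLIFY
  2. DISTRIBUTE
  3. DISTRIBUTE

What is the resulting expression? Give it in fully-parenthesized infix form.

Answer: ((((y*b)*(5+x))*y)+(((y*b)*8)*y))

Derivation:
Start: (((y*b)*((5+x)+(4*2)))*y)
Apply SIMPLIFY at LRR (target: (4*2)): (((y*b)*((5+x)+(4*2)))*y) -> (((y*b)*((5+x)+8))*y)
Apply DISTRIBUTE at L (target: ((y*b)*((5+x)+8))): (((y*b)*((5+x)+8))*y) -> ((((y*b)*(5+x))+((y*b)*8))*y)
Apply DISTRIBUTE at root (target: ((((y*b)*(5+x))+((y*b)*8))*y)): ((((y*b)*(5+x))+((y*b)*8))*y) -> ((((y*b)*(5+x))*y)+(((y*b)*8)*y))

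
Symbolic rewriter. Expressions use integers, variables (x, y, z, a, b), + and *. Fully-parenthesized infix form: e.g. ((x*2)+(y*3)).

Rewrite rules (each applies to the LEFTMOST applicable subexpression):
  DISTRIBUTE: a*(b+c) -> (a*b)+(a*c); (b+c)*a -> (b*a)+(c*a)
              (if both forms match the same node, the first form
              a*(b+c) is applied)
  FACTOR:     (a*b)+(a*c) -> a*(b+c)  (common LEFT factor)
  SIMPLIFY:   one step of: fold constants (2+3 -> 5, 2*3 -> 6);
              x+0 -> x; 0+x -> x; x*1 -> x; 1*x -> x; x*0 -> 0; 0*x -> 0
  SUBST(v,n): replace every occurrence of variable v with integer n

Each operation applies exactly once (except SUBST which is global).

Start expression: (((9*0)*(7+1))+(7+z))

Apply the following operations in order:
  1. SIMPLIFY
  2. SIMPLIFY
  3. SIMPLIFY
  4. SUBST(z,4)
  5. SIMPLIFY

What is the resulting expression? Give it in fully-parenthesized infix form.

Answer: 11

Derivation:
Start: (((9*0)*(7+1))+(7+z))
Apply SIMPLIFY at LL (target: (9*0)): (((9*0)*(7+1))+(7+z)) -> ((0*(7+1))+(7+z))
Apply SIMPLIFY at L (target: (0*(7+1))): ((0*(7+1))+(7+z)) -> (0+(7+z))
Apply SIMPLIFY at root (target: (0+(7+z))): (0+(7+z)) -> (7+z)
Apply SUBST(z,4): (7+z) -> (7+4)
Apply SIMPLIFY at root (target: (7+4)): (7+4) -> 11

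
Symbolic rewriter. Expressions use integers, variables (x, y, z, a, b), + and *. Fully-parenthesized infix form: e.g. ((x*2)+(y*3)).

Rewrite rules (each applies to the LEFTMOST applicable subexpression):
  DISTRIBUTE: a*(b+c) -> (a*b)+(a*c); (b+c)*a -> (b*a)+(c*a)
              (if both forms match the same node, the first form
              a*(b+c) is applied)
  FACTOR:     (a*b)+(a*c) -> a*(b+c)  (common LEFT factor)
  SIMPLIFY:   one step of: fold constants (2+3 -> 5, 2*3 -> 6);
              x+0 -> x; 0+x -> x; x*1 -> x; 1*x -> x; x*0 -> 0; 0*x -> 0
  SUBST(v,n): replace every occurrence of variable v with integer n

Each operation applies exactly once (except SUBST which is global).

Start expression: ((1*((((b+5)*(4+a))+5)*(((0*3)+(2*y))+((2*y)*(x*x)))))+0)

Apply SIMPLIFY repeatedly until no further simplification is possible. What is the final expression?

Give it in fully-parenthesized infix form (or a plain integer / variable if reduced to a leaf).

Start: ((1*((((b+5)*(4+a))+5)*(((0*3)+(2*y))+((2*y)*(x*x)))))+0)
Step 1: at root: ((1*((((b+5)*(4+a))+5)*(((0*3)+(2*y))+((2*y)*(x*x)))))+0) -> (1*((((b+5)*(4+a))+5)*(((0*3)+(2*y))+((2*y)*(x*x))))); overall: ((1*((((b+5)*(4+a))+5)*(((0*3)+(2*y))+((2*y)*(x*x)))))+0) -> (1*((((b+5)*(4+a))+5)*(((0*3)+(2*y))+((2*y)*(x*x)))))
Step 2: at root: (1*((((b+5)*(4+a))+5)*(((0*3)+(2*y))+((2*y)*(x*x))))) -> ((((b+5)*(4+a))+5)*(((0*3)+(2*y))+((2*y)*(x*x)))); overall: (1*((((b+5)*(4+a))+5)*(((0*3)+(2*y))+((2*y)*(x*x))))) -> ((((b+5)*(4+a))+5)*(((0*3)+(2*y))+((2*y)*(x*x))))
Step 3: at RLL: (0*3) -> 0; overall: ((((b+5)*(4+a))+5)*(((0*3)+(2*y))+((2*y)*(x*x)))) -> ((((b+5)*(4+a))+5)*((0+(2*y))+((2*y)*(x*x))))
Step 4: at RL: (0+(2*y)) -> (2*y); overall: ((((b+5)*(4+a))+5)*((0+(2*y))+((2*y)*(x*x)))) -> ((((b+5)*(4+a))+5)*((2*y)+((2*y)*(x*x))))
Fixed point: ((((b+5)*(4+a))+5)*((2*y)+((2*y)*(x*x))))

Answer: ((((b+5)*(4+a))+5)*((2*y)+((2*y)*(x*x))))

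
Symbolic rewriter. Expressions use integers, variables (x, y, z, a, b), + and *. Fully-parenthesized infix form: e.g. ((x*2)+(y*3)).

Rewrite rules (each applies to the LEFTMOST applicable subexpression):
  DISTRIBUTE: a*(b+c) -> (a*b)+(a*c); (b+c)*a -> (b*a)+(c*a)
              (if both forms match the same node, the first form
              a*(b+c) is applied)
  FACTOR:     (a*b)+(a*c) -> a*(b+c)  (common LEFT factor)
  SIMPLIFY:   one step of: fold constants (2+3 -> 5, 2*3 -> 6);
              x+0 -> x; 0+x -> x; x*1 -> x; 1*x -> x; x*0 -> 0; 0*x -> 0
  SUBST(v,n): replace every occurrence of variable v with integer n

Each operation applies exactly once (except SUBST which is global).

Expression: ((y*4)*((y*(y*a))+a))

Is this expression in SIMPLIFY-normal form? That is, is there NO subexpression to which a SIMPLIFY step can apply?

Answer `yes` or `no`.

Answer: yes

Derivation:
Expression: ((y*4)*((y*(y*a))+a))
Scanning for simplifiable subexpressions (pre-order)...
  at root: ((y*4)*((y*(y*a))+a)) (not simplifiable)
  at L: (y*4) (not simplifiable)
  at R: ((y*(y*a))+a) (not simplifiable)
  at RL: (y*(y*a)) (not simplifiable)
  at RLR: (y*a) (not simplifiable)
Result: no simplifiable subexpression found -> normal form.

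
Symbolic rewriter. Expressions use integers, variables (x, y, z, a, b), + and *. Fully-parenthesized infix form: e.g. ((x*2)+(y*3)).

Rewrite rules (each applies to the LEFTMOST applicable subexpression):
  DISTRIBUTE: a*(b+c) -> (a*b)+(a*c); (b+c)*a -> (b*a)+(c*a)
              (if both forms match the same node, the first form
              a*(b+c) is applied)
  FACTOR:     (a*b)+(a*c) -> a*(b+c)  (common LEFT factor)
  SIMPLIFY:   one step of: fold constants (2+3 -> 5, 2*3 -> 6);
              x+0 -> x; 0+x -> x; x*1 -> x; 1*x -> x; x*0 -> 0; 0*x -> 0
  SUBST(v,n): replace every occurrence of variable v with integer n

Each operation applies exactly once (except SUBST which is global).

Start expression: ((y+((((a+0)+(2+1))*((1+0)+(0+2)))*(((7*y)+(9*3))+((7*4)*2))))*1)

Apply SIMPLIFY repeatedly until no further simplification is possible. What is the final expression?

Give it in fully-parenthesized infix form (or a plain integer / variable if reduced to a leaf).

Start: ((y+((((a+0)+(2+1))*((1+0)+(0+2)))*(((7*y)+(9*3))+((7*4)*2))))*1)
Step 1: at root: ((y+((((a+0)+(2+1))*((1+0)+(0+2)))*(((7*y)+(9*3))+((7*4)*2))))*1) -> (y+((((a+0)+(2+1))*((1+0)+(0+2)))*(((7*y)+(9*3))+((7*4)*2)))); overall: ((y+((((a+0)+(2+1))*((1+0)+(0+2)))*(((7*y)+(9*3))+((7*4)*2))))*1) -> (y+((((a+0)+(2+1))*((1+0)+(0+2)))*(((7*y)+(9*3))+((7*4)*2))))
Step 2: at RLLL: (a+0) -> a; overall: (y+((((a+0)+(2+1))*((1+0)+(0+2)))*(((7*y)+(9*3))+((7*4)*2)))) -> (y+(((a+(2+1))*((1+0)+(0+2)))*(((7*y)+(9*3))+((7*4)*2))))
Step 3: at RLLR: (2+1) -> 3; overall: (y+(((a+(2+1))*((1+0)+(0+2)))*(((7*y)+(9*3))+((7*4)*2)))) -> (y+(((a+3)*((1+0)+(0+2)))*(((7*y)+(9*3))+((7*4)*2))))
Step 4: at RLRL: (1+0) -> 1; overall: (y+(((a+3)*((1+0)+(0+2)))*(((7*y)+(9*3))+((7*4)*2)))) -> (y+(((a+3)*(1+(0+2)))*(((7*y)+(9*3))+((7*4)*2))))
Step 5: at RLRR: (0+2) -> 2; overall: (y+(((a+3)*(1+(0+2)))*(((7*y)+(9*3))+((7*4)*2)))) -> (y+(((a+3)*(1+2))*(((7*y)+(9*3))+((7*4)*2))))
Step 6: at RLR: (1+2) -> 3; overall: (y+(((a+3)*(1+2))*(((7*y)+(9*3))+((7*4)*2)))) -> (y+(((a+3)*3)*(((7*y)+(9*3))+((7*4)*2))))
Step 7: at RRLR: (9*3) -> 27; overall: (y+(((a+3)*3)*(((7*y)+(9*3))+((7*4)*2)))) -> (y+(((a+3)*3)*(((7*y)+27)+((7*4)*2))))
Step 8: at RRRL: (7*4) -> 28; overall: (y+(((a+3)*3)*(((7*y)+27)+((7*4)*2)))) -> (y+(((a+3)*3)*(((7*y)+27)+(28*2))))
Step 9: at RRR: (28*2) -> 56; overall: (y+(((a+3)*3)*(((7*y)+27)+(28*2)))) -> (y+(((a+3)*3)*(((7*y)+27)+56)))
Fixed point: (y+(((a+3)*3)*(((7*y)+27)+56)))

Answer: (y+(((a+3)*3)*(((7*y)+27)+56)))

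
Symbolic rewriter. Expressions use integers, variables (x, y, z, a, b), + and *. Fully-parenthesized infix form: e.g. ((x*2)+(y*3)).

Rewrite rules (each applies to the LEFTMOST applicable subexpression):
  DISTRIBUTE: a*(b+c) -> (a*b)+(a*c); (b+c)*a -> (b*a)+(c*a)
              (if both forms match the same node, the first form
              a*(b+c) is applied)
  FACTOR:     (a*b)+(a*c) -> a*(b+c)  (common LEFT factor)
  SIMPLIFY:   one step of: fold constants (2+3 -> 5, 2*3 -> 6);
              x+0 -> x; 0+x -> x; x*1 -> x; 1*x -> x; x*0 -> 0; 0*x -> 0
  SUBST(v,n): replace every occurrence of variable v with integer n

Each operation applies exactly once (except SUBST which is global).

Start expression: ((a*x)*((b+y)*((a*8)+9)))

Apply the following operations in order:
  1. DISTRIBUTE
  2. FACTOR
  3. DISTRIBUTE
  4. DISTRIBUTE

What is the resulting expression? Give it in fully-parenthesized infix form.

Start: ((a*x)*((b+y)*((a*8)+9)))
Apply DISTRIBUTE at R (target: ((b+y)*((a*8)+9))): ((a*x)*((b+y)*((a*8)+9))) -> ((a*x)*(((b+y)*(a*8))+((b+y)*9)))
Apply FACTOR at R (target: (((b+y)*(a*8))+((b+y)*9))): ((a*x)*(((b+y)*(a*8))+((b+y)*9))) -> ((a*x)*((b+y)*((a*8)+9)))
Apply DISTRIBUTE at R (target: ((b+y)*((a*8)+9))): ((a*x)*((b+y)*((a*8)+9))) -> ((a*x)*(((b+y)*(a*8))+((b+y)*9)))
Apply DISTRIBUTE at root (target: ((a*x)*(((b+y)*(a*8))+((b+y)*9)))): ((a*x)*(((b+y)*(a*8))+((b+y)*9))) -> (((a*x)*((b+y)*(a*8)))+((a*x)*((b+y)*9)))

Answer: (((a*x)*((b+y)*(a*8)))+((a*x)*((b+y)*9)))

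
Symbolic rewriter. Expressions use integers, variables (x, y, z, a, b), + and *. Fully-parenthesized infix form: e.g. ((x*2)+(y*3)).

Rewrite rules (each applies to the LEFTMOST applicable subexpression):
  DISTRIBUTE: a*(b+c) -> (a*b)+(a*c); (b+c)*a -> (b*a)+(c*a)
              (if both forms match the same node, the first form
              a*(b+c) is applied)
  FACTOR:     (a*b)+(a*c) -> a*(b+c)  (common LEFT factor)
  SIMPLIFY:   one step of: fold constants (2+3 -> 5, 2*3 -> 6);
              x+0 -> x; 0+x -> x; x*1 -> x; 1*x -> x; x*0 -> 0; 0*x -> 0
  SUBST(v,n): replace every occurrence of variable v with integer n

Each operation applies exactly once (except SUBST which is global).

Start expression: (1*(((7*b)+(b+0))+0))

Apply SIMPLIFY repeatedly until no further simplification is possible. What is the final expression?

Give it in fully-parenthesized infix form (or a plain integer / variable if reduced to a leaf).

Answer: ((7*b)+b)

Derivation:
Start: (1*(((7*b)+(b+0))+0))
Step 1: at root: (1*(((7*b)+(b+0))+0)) -> (((7*b)+(b+0))+0); overall: (1*(((7*b)+(b+0))+0)) -> (((7*b)+(b+0))+0)
Step 2: at root: (((7*b)+(b+0))+0) -> ((7*b)+(b+0)); overall: (((7*b)+(b+0))+0) -> ((7*b)+(b+0))
Step 3: at R: (b+0) -> b; overall: ((7*b)+(b+0)) -> ((7*b)+b)
Fixed point: ((7*b)+b)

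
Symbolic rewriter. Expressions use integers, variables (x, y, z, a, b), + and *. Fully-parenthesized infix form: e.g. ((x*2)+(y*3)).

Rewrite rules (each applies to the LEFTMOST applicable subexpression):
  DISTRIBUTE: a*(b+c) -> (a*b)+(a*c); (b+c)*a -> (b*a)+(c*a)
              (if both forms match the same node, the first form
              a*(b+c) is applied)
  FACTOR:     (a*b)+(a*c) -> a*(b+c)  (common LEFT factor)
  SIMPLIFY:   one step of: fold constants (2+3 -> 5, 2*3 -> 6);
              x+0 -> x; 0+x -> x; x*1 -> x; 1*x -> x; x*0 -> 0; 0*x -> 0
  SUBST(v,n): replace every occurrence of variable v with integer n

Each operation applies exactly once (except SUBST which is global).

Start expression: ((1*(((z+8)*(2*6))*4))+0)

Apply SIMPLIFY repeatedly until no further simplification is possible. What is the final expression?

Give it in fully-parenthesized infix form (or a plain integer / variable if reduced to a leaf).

Start: ((1*(((z+8)*(2*6))*4))+0)
Step 1: at root: ((1*(((z+8)*(2*6))*4))+0) -> (1*(((z+8)*(2*6))*4)); overall: ((1*(((z+8)*(2*6))*4))+0) -> (1*(((z+8)*(2*6))*4))
Step 2: at root: (1*(((z+8)*(2*6))*4)) -> (((z+8)*(2*6))*4); overall: (1*(((z+8)*(2*6))*4)) -> (((z+8)*(2*6))*4)
Step 3: at LR: (2*6) -> 12; overall: (((z+8)*(2*6))*4) -> (((z+8)*12)*4)
Fixed point: (((z+8)*12)*4)

Answer: (((z+8)*12)*4)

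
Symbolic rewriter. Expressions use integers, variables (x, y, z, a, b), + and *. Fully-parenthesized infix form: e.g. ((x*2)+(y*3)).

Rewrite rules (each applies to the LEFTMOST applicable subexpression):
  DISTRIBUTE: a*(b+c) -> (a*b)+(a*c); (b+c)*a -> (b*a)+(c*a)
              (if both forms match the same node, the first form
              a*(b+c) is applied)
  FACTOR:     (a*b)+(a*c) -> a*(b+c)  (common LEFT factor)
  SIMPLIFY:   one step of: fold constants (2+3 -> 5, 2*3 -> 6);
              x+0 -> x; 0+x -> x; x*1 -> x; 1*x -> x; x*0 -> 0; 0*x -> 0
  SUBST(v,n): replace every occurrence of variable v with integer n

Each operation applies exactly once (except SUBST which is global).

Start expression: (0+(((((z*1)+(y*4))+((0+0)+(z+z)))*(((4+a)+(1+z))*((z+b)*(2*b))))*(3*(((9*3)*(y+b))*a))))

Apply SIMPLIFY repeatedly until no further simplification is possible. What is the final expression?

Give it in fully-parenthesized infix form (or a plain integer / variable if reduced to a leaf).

Start: (0+(((((z*1)+(y*4))+((0+0)+(z+z)))*(((4+a)+(1+z))*((z+b)*(2*b))))*(3*(((9*3)*(y+b))*a))))
Step 1: at root: (0+(((((z*1)+(y*4))+((0+0)+(z+z)))*(((4+a)+(1+z))*((z+b)*(2*b))))*(3*(((9*3)*(y+b))*a)))) -> (((((z*1)+(y*4))+((0+0)+(z+z)))*(((4+a)+(1+z))*((z+b)*(2*b))))*(3*(((9*3)*(y+b))*a))); overall: (0+(((((z*1)+(y*4))+((0+0)+(z+z)))*(((4+a)+(1+z))*((z+b)*(2*b))))*(3*(((9*3)*(y+b))*a)))) -> (((((z*1)+(y*4))+((0+0)+(z+z)))*(((4+a)+(1+z))*((z+b)*(2*b))))*(3*(((9*3)*(y+b))*a)))
Step 2: at LLLL: (z*1) -> z; overall: (((((z*1)+(y*4))+((0+0)+(z+z)))*(((4+a)+(1+z))*((z+b)*(2*b))))*(3*(((9*3)*(y+b))*a))) -> ((((z+(y*4))+((0+0)+(z+z)))*(((4+a)+(1+z))*((z+b)*(2*b))))*(3*(((9*3)*(y+b))*a)))
Step 3: at LLRL: (0+0) -> 0; overall: ((((z+(y*4))+((0+0)+(z+z)))*(((4+a)+(1+z))*((z+b)*(2*b))))*(3*(((9*3)*(y+b))*a))) -> ((((z+(y*4))+(0+(z+z)))*(((4+a)+(1+z))*((z+b)*(2*b))))*(3*(((9*3)*(y+b))*a)))
Step 4: at LLR: (0+(z+z)) -> (z+z); overall: ((((z+(y*4))+(0+(z+z)))*(((4+a)+(1+z))*((z+b)*(2*b))))*(3*(((9*3)*(y+b))*a))) -> ((((z+(y*4))+(z+z))*(((4+a)+(1+z))*((z+b)*(2*b))))*(3*(((9*3)*(y+b))*a)))
Step 5: at RRLL: (9*3) -> 27; overall: ((((z+(y*4))+(z+z))*(((4+a)+(1+z))*((z+b)*(2*b))))*(3*(((9*3)*(y+b))*a))) -> ((((z+(y*4))+(z+z))*(((4+a)+(1+z))*((z+b)*(2*b))))*(3*((27*(y+b))*a)))
Fixed point: ((((z+(y*4))+(z+z))*(((4+a)+(1+z))*((z+b)*(2*b))))*(3*((27*(y+b))*a)))

Answer: ((((z+(y*4))+(z+z))*(((4+a)+(1+z))*((z+b)*(2*b))))*(3*((27*(y+b))*a)))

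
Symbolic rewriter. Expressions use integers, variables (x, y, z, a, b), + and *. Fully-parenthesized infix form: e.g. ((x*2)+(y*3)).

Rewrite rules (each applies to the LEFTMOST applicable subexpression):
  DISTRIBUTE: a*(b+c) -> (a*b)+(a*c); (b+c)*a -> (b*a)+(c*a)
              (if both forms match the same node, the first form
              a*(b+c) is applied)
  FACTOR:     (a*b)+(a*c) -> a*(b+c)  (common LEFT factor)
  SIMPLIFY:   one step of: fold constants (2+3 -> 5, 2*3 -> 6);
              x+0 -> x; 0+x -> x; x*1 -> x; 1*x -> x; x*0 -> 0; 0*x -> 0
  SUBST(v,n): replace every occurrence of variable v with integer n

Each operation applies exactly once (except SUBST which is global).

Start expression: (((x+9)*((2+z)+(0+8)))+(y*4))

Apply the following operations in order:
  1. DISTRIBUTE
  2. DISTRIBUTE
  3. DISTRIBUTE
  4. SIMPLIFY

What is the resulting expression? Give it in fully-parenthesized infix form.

Answer: (((((x*2)+18)+((x+9)*z))+((x+9)*(0+8)))+(y*4))

Derivation:
Start: (((x+9)*((2+z)+(0+8)))+(y*4))
Apply DISTRIBUTE at L (target: ((x+9)*((2+z)+(0+8)))): (((x+9)*((2+z)+(0+8)))+(y*4)) -> ((((x+9)*(2+z))+((x+9)*(0+8)))+(y*4))
Apply DISTRIBUTE at LL (target: ((x+9)*(2+z))): ((((x+9)*(2+z))+((x+9)*(0+8)))+(y*4)) -> (((((x+9)*2)+((x+9)*z))+((x+9)*(0+8)))+(y*4))
Apply DISTRIBUTE at LLL (target: ((x+9)*2)): (((((x+9)*2)+((x+9)*z))+((x+9)*(0+8)))+(y*4)) -> (((((x*2)+(9*2))+((x+9)*z))+((x+9)*(0+8)))+(y*4))
Apply SIMPLIFY at LLLR (target: (9*2)): (((((x*2)+(9*2))+((x+9)*z))+((x+9)*(0+8)))+(y*4)) -> (((((x*2)+18)+((x+9)*z))+((x+9)*(0+8)))+(y*4))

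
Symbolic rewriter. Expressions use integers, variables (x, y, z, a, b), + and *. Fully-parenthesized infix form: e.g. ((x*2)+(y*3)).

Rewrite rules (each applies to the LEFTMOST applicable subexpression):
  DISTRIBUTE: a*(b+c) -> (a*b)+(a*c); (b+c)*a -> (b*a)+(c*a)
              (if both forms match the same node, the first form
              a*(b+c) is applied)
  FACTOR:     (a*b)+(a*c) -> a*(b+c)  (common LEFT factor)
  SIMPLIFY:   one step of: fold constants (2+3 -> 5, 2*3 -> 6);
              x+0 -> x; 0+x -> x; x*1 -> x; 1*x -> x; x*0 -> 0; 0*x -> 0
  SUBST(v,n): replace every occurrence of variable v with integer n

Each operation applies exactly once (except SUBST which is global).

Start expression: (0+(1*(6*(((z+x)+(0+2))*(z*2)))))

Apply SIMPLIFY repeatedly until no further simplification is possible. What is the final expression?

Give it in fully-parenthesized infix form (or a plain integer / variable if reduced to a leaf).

Start: (0+(1*(6*(((z+x)+(0+2))*(z*2)))))
Step 1: at root: (0+(1*(6*(((z+x)+(0+2))*(z*2))))) -> (1*(6*(((z+x)+(0+2))*(z*2)))); overall: (0+(1*(6*(((z+x)+(0+2))*(z*2))))) -> (1*(6*(((z+x)+(0+2))*(z*2))))
Step 2: at root: (1*(6*(((z+x)+(0+2))*(z*2)))) -> (6*(((z+x)+(0+2))*(z*2))); overall: (1*(6*(((z+x)+(0+2))*(z*2)))) -> (6*(((z+x)+(0+2))*(z*2)))
Step 3: at RLR: (0+2) -> 2; overall: (6*(((z+x)+(0+2))*(z*2))) -> (6*(((z+x)+2)*(z*2)))
Fixed point: (6*(((z+x)+2)*(z*2)))

Answer: (6*(((z+x)+2)*(z*2)))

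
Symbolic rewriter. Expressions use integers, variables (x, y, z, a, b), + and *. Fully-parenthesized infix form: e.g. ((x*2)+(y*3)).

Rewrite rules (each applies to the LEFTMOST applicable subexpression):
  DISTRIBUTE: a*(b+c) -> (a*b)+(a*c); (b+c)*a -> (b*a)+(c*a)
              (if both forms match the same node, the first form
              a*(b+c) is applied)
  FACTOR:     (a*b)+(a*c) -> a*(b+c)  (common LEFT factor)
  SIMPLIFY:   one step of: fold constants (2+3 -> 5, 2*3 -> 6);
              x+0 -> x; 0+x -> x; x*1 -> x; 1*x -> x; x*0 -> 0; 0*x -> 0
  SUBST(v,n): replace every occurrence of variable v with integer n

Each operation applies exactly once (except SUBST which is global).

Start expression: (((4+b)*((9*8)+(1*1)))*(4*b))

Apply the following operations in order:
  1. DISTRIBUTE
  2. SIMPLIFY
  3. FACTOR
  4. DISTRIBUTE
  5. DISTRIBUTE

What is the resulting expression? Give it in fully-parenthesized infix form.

Answer: ((((4+b)*72)*(4*b))+(((4+b)*(1*1))*(4*b)))

Derivation:
Start: (((4+b)*((9*8)+(1*1)))*(4*b))
Apply DISTRIBUTE at L (target: ((4+b)*((9*8)+(1*1)))): (((4+b)*((9*8)+(1*1)))*(4*b)) -> ((((4+b)*(9*8))+((4+b)*(1*1)))*(4*b))
Apply SIMPLIFY at LLR (target: (9*8)): ((((4+b)*(9*8))+((4+b)*(1*1)))*(4*b)) -> ((((4+b)*72)+((4+b)*(1*1)))*(4*b))
Apply FACTOR at L (target: (((4+b)*72)+((4+b)*(1*1)))): ((((4+b)*72)+((4+b)*(1*1)))*(4*b)) -> (((4+b)*(72+(1*1)))*(4*b))
Apply DISTRIBUTE at L (target: ((4+b)*(72+(1*1)))): (((4+b)*(72+(1*1)))*(4*b)) -> ((((4+b)*72)+((4+b)*(1*1)))*(4*b))
Apply DISTRIBUTE at root (target: ((((4+b)*72)+((4+b)*(1*1)))*(4*b))): ((((4+b)*72)+((4+b)*(1*1)))*(4*b)) -> ((((4+b)*72)*(4*b))+(((4+b)*(1*1))*(4*b)))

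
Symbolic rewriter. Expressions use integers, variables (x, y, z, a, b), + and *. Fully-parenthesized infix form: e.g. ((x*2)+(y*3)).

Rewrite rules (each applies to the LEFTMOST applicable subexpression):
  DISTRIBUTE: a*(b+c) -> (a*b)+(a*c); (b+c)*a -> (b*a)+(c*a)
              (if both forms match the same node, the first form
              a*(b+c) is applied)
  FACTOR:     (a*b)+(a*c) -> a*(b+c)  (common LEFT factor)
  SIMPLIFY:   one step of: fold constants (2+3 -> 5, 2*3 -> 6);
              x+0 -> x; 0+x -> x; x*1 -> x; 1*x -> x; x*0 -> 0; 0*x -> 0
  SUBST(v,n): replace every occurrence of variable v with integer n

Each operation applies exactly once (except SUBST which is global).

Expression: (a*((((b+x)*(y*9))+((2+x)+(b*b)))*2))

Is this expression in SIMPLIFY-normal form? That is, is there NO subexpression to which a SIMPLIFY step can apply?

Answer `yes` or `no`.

Answer: yes

Derivation:
Expression: (a*((((b+x)*(y*9))+((2+x)+(b*b)))*2))
Scanning for simplifiable subexpressions (pre-order)...
  at root: (a*((((b+x)*(y*9))+((2+x)+(b*b)))*2)) (not simplifiable)
  at R: ((((b+x)*(y*9))+((2+x)+(b*b)))*2) (not simplifiable)
  at RL: (((b+x)*(y*9))+((2+x)+(b*b))) (not simplifiable)
  at RLL: ((b+x)*(y*9)) (not simplifiable)
  at RLLL: (b+x) (not simplifiable)
  at RLLR: (y*9) (not simplifiable)
  at RLR: ((2+x)+(b*b)) (not simplifiable)
  at RLRL: (2+x) (not simplifiable)
  at RLRR: (b*b) (not simplifiable)
Result: no simplifiable subexpression found -> normal form.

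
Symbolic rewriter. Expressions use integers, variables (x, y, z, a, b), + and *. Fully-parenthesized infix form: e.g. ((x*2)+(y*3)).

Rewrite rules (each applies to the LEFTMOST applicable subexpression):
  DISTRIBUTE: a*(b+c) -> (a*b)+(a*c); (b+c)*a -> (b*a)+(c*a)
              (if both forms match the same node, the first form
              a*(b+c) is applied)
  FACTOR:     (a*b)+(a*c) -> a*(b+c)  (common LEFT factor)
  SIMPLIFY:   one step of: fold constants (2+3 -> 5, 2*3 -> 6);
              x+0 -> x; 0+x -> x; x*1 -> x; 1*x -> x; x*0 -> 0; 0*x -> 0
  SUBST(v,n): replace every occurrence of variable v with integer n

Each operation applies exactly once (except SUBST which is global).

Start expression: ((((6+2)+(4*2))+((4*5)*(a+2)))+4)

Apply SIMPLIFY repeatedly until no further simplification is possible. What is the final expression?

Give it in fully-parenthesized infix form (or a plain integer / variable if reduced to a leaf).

Start: ((((6+2)+(4*2))+((4*5)*(a+2)))+4)
Step 1: at LLL: (6+2) -> 8; overall: ((((6+2)+(4*2))+((4*5)*(a+2)))+4) -> (((8+(4*2))+((4*5)*(a+2)))+4)
Step 2: at LLR: (4*2) -> 8; overall: (((8+(4*2))+((4*5)*(a+2)))+4) -> (((8+8)+((4*5)*(a+2)))+4)
Step 3: at LL: (8+8) -> 16; overall: (((8+8)+((4*5)*(a+2)))+4) -> ((16+((4*5)*(a+2)))+4)
Step 4: at LRL: (4*5) -> 20; overall: ((16+((4*5)*(a+2)))+4) -> ((16+(20*(a+2)))+4)
Fixed point: ((16+(20*(a+2)))+4)

Answer: ((16+(20*(a+2)))+4)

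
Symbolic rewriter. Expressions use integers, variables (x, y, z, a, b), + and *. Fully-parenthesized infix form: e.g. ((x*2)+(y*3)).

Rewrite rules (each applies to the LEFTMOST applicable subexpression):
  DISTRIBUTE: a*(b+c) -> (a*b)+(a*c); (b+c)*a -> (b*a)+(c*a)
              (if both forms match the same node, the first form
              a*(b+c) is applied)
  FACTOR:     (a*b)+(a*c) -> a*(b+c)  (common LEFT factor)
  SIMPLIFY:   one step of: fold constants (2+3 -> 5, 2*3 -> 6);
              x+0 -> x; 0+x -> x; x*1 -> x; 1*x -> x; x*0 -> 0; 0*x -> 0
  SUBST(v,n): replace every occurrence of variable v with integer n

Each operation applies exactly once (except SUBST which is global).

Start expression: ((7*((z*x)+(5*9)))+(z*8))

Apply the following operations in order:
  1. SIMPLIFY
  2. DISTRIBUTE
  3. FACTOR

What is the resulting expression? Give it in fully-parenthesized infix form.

Answer: ((7*((z*x)+45))+(z*8))

Derivation:
Start: ((7*((z*x)+(5*9)))+(z*8))
Apply SIMPLIFY at LRR (target: (5*9)): ((7*((z*x)+(5*9)))+(z*8)) -> ((7*((z*x)+45))+(z*8))
Apply DISTRIBUTE at L (target: (7*((z*x)+45))): ((7*((z*x)+45))+(z*8)) -> (((7*(z*x))+(7*45))+(z*8))
Apply FACTOR at L (target: ((7*(z*x))+(7*45))): (((7*(z*x))+(7*45))+(z*8)) -> ((7*((z*x)+45))+(z*8))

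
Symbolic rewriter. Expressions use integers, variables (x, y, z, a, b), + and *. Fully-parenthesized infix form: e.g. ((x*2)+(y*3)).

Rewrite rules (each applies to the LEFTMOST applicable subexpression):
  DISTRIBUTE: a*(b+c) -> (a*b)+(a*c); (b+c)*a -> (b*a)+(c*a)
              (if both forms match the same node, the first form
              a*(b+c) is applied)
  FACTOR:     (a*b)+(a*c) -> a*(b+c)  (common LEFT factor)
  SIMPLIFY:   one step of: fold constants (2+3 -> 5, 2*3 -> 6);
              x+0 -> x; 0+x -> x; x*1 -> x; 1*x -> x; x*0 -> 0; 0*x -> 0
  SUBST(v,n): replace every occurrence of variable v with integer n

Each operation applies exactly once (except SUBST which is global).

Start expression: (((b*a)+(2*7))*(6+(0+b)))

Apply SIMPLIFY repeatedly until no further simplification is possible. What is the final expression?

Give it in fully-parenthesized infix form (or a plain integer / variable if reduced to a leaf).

Answer: (((b*a)+14)*(6+b))

Derivation:
Start: (((b*a)+(2*7))*(6+(0+b)))
Step 1: at LR: (2*7) -> 14; overall: (((b*a)+(2*7))*(6+(0+b))) -> (((b*a)+14)*(6+(0+b)))
Step 2: at RR: (0+b) -> b; overall: (((b*a)+14)*(6+(0+b))) -> (((b*a)+14)*(6+b))
Fixed point: (((b*a)+14)*(6+b))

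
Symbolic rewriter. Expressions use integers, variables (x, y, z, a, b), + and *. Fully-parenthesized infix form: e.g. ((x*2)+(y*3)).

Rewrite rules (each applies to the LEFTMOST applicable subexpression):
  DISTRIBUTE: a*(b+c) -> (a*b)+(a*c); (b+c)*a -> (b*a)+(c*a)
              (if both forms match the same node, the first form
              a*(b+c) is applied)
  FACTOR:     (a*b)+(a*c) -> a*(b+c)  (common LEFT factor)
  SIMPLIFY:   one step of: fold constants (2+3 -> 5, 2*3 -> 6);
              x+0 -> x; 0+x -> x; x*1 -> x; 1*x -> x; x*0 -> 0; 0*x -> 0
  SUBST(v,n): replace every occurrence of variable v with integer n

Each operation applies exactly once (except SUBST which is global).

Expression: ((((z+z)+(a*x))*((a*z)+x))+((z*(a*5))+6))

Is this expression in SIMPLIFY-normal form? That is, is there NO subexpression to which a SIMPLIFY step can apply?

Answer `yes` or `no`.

Expression: ((((z+z)+(a*x))*((a*z)+x))+((z*(a*5))+6))
Scanning for simplifiable subexpressions (pre-order)...
  at root: ((((z+z)+(a*x))*((a*z)+x))+((z*(a*5))+6)) (not simplifiable)
  at L: (((z+z)+(a*x))*((a*z)+x)) (not simplifiable)
  at LL: ((z+z)+(a*x)) (not simplifiable)
  at LLL: (z+z) (not simplifiable)
  at LLR: (a*x) (not simplifiable)
  at LR: ((a*z)+x) (not simplifiable)
  at LRL: (a*z) (not simplifiable)
  at R: ((z*(a*5))+6) (not simplifiable)
  at RL: (z*(a*5)) (not simplifiable)
  at RLR: (a*5) (not simplifiable)
Result: no simplifiable subexpression found -> normal form.

Answer: yes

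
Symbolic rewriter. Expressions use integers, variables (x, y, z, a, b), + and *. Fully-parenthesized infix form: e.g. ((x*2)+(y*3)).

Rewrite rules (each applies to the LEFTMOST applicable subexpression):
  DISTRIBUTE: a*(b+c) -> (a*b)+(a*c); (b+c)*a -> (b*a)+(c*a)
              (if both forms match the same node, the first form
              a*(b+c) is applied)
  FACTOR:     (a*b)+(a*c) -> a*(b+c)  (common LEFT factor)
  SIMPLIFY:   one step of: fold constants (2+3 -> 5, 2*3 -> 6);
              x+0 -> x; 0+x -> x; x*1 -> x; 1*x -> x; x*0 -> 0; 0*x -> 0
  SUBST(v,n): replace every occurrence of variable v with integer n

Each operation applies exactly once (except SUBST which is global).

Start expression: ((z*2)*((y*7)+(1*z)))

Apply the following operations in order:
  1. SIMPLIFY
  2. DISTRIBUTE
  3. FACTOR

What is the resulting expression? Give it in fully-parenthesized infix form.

Answer: ((z*2)*((y*7)+z))

Derivation:
Start: ((z*2)*((y*7)+(1*z)))
Apply SIMPLIFY at RR (target: (1*z)): ((z*2)*((y*7)+(1*z))) -> ((z*2)*((y*7)+z))
Apply DISTRIBUTE at root (target: ((z*2)*((y*7)+z))): ((z*2)*((y*7)+z)) -> (((z*2)*(y*7))+((z*2)*z))
Apply FACTOR at root (target: (((z*2)*(y*7))+((z*2)*z))): (((z*2)*(y*7))+((z*2)*z)) -> ((z*2)*((y*7)+z))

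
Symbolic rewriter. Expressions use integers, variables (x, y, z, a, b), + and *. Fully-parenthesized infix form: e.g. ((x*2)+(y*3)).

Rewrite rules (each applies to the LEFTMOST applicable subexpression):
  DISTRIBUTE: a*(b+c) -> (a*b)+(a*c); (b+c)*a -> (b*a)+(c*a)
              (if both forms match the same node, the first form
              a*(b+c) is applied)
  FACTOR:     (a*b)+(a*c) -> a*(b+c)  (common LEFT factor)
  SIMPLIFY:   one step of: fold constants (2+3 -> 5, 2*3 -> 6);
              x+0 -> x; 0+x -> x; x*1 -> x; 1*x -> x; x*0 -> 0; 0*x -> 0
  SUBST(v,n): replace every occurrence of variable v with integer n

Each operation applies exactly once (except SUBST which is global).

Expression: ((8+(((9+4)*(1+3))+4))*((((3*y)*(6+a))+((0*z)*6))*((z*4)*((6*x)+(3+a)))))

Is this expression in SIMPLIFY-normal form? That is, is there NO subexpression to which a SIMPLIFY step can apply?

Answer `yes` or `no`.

Expression: ((8+(((9+4)*(1+3))+4))*((((3*y)*(6+a))+((0*z)*6))*((z*4)*((6*x)+(3+a)))))
Scanning for simplifiable subexpressions (pre-order)...
  at root: ((8+(((9+4)*(1+3))+4))*((((3*y)*(6+a))+((0*z)*6))*((z*4)*((6*x)+(3+a))))) (not simplifiable)
  at L: (8+(((9+4)*(1+3))+4)) (not simplifiable)
  at LR: (((9+4)*(1+3))+4) (not simplifiable)
  at LRL: ((9+4)*(1+3)) (not simplifiable)
  at LRLL: (9+4) (SIMPLIFIABLE)
  at LRLR: (1+3) (SIMPLIFIABLE)
  at R: ((((3*y)*(6+a))+((0*z)*6))*((z*4)*((6*x)+(3+a)))) (not simplifiable)
  at RL: (((3*y)*(6+a))+((0*z)*6)) (not simplifiable)
  at RLL: ((3*y)*(6+a)) (not simplifiable)
  at RLLL: (3*y) (not simplifiable)
  at RLLR: (6+a) (not simplifiable)
  at RLR: ((0*z)*6) (not simplifiable)
  at RLRL: (0*z) (SIMPLIFIABLE)
  at RR: ((z*4)*((6*x)+(3+a))) (not simplifiable)
  at RRL: (z*4) (not simplifiable)
  at RRR: ((6*x)+(3+a)) (not simplifiable)
  at RRRL: (6*x) (not simplifiable)
  at RRRR: (3+a) (not simplifiable)
Found simplifiable subexpr at path LRLL: (9+4)
One SIMPLIFY step would give: ((8+((13*(1+3))+4))*((((3*y)*(6+a))+((0*z)*6))*((z*4)*((6*x)+(3+a)))))
-> NOT in normal form.

Answer: no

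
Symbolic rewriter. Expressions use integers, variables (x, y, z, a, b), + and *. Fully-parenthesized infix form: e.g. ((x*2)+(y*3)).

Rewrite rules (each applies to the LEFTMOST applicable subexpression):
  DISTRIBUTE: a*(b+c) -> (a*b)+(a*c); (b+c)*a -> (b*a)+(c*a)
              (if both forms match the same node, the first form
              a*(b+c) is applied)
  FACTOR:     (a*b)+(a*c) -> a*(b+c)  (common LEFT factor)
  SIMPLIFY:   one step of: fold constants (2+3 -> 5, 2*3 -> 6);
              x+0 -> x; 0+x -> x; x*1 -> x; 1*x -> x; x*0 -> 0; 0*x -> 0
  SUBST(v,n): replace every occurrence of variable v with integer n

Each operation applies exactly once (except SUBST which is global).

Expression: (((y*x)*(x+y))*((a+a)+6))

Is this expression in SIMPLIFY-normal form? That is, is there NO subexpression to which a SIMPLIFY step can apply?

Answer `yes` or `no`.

Answer: yes

Derivation:
Expression: (((y*x)*(x+y))*((a+a)+6))
Scanning for simplifiable subexpressions (pre-order)...
  at root: (((y*x)*(x+y))*((a+a)+6)) (not simplifiable)
  at L: ((y*x)*(x+y)) (not simplifiable)
  at LL: (y*x) (not simplifiable)
  at LR: (x+y) (not simplifiable)
  at R: ((a+a)+6) (not simplifiable)
  at RL: (a+a) (not simplifiable)
Result: no simplifiable subexpression found -> normal form.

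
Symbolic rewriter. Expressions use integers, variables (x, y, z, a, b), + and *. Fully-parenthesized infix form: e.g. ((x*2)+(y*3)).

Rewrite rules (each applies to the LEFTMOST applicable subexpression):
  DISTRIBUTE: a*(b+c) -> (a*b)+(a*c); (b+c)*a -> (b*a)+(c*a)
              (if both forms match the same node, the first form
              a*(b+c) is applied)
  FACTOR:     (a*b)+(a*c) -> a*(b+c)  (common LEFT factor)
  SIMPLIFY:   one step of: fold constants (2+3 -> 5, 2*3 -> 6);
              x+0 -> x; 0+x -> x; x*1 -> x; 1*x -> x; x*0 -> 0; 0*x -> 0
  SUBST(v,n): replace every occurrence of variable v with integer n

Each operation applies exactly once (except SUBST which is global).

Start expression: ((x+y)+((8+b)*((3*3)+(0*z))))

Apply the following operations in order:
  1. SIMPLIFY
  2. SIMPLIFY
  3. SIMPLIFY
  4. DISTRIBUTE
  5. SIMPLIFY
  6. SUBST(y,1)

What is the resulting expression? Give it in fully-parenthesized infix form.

Answer: ((x+1)+(72+(b*9)))

Derivation:
Start: ((x+y)+((8+b)*((3*3)+(0*z))))
Apply SIMPLIFY at RRL (target: (3*3)): ((x+y)+((8+b)*((3*3)+(0*z)))) -> ((x+y)+((8+b)*(9+(0*z))))
Apply SIMPLIFY at RRR (target: (0*z)): ((x+y)+((8+b)*(9+(0*z)))) -> ((x+y)+((8+b)*(9+0)))
Apply SIMPLIFY at RR (target: (9+0)): ((x+y)+((8+b)*(9+0))) -> ((x+y)+((8+b)*9))
Apply DISTRIBUTE at R (target: ((8+b)*9)): ((x+y)+((8+b)*9)) -> ((x+y)+((8*9)+(b*9)))
Apply SIMPLIFY at RL (target: (8*9)): ((x+y)+((8*9)+(b*9))) -> ((x+y)+(72+(b*9)))
Apply SUBST(y,1): ((x+y)+(72+(b*9))) -> ((x+1)+(72+(b*9)))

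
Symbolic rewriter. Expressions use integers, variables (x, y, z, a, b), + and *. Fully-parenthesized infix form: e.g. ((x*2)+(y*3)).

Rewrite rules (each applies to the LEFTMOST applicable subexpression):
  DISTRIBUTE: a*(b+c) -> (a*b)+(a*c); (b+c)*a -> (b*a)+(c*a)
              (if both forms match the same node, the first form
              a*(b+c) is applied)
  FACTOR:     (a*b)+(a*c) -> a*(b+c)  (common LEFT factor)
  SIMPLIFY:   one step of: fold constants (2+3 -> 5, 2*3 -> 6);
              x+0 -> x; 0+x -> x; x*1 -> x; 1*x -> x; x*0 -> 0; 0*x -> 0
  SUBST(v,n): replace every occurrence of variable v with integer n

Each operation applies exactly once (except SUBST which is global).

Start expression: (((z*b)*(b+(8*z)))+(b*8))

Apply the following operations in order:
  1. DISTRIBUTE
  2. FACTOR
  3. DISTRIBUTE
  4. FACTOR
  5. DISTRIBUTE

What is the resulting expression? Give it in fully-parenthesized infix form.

Answer: ((((z*b)*b)+((z*b)*(8*z)))+(b*8))

Derivation:
Start: (((z*b)*(b+(8*z)))+(b*8))
Apply DISTRIBUTE at L (target: ((z*b)*(b+(8*z)))): (((z*b)*(b+(8*z)))+(b*8)) -> ((((z*b)*b)+((z*b)*(8*z)))+(b*8))
Apply FACTOR at L (target: (((z*b)*b)+((z*b)*(8*z)))): ((((z*b)*b)+((z*b)*(8*z)))+(b*8)) -> (((z*b)*(b+(8*z)))+(b*8))
Apply DISTRIBUTE at L (target: ((z*b)*(b+(8*z)))): (((z*b)*(b+(8*z)))+(b*8)) -> ((((z*b)*b)+((z*b)*(8*z)))+(b*8))
Apply FACTOR at L (target: (((z*b)*b)+((z*b)*(8*z)))): ((((z*b)*b)+((z*b)*(8*z)))+(b*8)) -> (((z*b)*(b+(8*z)))+(b*8))
Apply DISTRIBUTE at L (target: ((z*b)*(b+(8*z)))): (((z*b)*(b+(8*z)))+(b*8)) -> ((((z*b)*b)+((z*b)*(8*z)))+(b*8))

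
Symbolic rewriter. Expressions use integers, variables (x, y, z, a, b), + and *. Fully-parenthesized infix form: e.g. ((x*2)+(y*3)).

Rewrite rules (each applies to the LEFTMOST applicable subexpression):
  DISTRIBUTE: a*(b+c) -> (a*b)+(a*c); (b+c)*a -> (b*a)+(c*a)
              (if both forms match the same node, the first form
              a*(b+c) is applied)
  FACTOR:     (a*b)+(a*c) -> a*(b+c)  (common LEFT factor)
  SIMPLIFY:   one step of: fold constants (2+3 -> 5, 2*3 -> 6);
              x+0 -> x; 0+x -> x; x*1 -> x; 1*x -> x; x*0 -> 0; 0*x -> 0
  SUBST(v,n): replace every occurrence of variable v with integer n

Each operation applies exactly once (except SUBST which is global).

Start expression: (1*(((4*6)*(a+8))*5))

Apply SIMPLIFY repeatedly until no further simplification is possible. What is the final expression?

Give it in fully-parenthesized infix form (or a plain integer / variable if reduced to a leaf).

Start: (1*(((4*6)*(a+8))*5))
Step 1: at root: (1*(((4*6)*(a+8))*5)) -> (((4*6)*(a+8))*5); overall: (1*(((4*6)*(a+8))*5)) -> (((4*6)*(a+8))*5)
Step 2: at LL: (4*6) -> 24; overall: (((4*6)*(a+8))*5) -> ((24*(a+8))*5)
Fixed point: ((24*(a+8))*5)

Answer: ((24*(a+8))*5)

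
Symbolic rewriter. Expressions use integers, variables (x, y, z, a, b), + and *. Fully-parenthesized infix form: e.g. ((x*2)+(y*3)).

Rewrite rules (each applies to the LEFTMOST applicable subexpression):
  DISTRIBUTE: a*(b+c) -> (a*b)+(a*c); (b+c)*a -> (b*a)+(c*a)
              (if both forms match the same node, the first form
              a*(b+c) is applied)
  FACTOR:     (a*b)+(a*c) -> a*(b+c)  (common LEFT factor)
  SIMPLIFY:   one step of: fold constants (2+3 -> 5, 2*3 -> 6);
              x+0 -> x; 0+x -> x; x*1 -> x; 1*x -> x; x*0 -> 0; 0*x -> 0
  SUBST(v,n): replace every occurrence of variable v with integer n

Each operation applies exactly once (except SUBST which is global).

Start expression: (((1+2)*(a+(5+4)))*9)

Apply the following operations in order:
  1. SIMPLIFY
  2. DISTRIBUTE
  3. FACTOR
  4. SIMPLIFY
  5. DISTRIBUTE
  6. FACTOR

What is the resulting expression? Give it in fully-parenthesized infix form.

Answer: ((3*(a+9))*9)

Derivation:
Start: (((1+2)*(a+(5+4)))*9)
Apply SIMPLIFY at LL (target: (1+2)): (((1+2)*(a+(5+4)))*9) -> ((3*(a+(5+4)))*9)
Apply DISTRIBUTE at L (target: (3*(a+(5+4)))): ((3*(a+(5+4)))*9) -> (((3*a)+(3*(5+4)))*9)
Apply FACTOR at L (target: ((3*a)+(3*(5+4)))): (((3*a)+(3*(5+4)))*9) -> ((3*(a+(5+4)))*9)
Apply SIMPLIFY at LRR (target: (5+4)): ((3*(a+(5+4)))*9) -> ((3*(a+9))*9)
Apply DISTRIBUTE at L (target: (3*(a+9))): ((3*(a+9))*9) -> (((3*a)+(3*9))*9)
Apply FACTOR at L (target: ((3*a)+(3*9))): (((3*a)+(3*9))*9) -> ((3*(a+9))*9)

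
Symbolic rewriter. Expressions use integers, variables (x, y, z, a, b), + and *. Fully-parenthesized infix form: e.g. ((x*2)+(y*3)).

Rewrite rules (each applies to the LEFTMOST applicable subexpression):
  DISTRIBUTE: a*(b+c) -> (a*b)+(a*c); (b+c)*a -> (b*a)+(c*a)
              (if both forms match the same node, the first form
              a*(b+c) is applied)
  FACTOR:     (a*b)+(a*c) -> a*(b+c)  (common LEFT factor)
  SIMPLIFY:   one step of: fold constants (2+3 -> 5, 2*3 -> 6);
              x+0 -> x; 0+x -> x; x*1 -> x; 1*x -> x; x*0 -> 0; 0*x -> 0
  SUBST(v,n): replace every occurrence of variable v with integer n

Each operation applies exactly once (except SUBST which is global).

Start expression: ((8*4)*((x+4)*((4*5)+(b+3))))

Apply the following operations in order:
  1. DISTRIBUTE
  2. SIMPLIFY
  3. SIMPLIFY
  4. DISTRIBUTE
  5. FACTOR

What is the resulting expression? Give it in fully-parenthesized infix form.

Answer: (32*(((x+4)*20)+((x+4)*(b+3))))

Derivation:
Start: ((8*4)*((x+4)*((4*5)+(b+3))))
Apply DISTRIBUTE at R (target: ((x+4)*((4*5)+(b+3)))): ((8*4)*((x+4)*((4*5)+(b+3)))) -> ((8*4)*(((x+4)*(4*5))+((x+4)*(b+3))))
Apply SIMPLIFY at L (target: (8*4)): ((8*4)*(((x+4)*(4*5))+((x+4)*(b+3)))) -> (32*(((x+4)*(4*5))+((x+4)*(b+3))))
Apply SIMPLIFY at RLR (target: (4*5)): (32*(((x+4)*(4*5))+((x+4)*(b+3)))) -> (32*(((x+4)*20)+((x+4)*(b+3))))
Apply DISTRIBUTE at root (target: (32*(((x+4)*20)+((x+4)*(b+3))))): (32*(((x+4)*20)+((x+4)*(b+3)))) -> ((32*((x+4)*20))+(32*((x+4)*(b+3))))
Apply FACTOR at root (target: ((32*((x+4)*20))+(32*((x+4)*(b+3))))): ((32*((x+4)*20))+(32*((x+4)*(b+3)))) -> (32*(((x+4)*20)+((x+4)*(b+3))))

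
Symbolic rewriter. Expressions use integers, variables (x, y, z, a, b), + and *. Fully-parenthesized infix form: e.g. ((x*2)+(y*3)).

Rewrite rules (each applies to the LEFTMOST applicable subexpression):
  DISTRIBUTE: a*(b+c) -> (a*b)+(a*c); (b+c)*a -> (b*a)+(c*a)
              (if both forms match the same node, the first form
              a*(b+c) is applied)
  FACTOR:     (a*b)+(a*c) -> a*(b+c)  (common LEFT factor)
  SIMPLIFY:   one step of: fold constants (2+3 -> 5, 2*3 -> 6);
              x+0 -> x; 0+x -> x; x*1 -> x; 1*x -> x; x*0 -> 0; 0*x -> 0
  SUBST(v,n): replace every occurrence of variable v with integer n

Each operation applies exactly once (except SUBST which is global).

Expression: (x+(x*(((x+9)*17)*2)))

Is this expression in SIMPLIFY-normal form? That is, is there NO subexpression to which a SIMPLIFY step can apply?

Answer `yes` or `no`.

Answer: yes

Derivation:
Expression: (x+(x*(((x+9)*17)*2)))
Scanning for simplifiable subexpressions (pre-order)...
  at root: (x+(x*(((x+9)*17)*2))) (not simplifiable)
  at R: (x*(((x+9)*17)*2)) (not simplifiable)
  at RR: (((x+9)*17)*2) (not simplifiable)
  at RRL: ((x+9)*17) (not simplifiable)
  at RRLL: (x+9) (not simplifiable)
Result: no simplifiable subexpression found -> normal form.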